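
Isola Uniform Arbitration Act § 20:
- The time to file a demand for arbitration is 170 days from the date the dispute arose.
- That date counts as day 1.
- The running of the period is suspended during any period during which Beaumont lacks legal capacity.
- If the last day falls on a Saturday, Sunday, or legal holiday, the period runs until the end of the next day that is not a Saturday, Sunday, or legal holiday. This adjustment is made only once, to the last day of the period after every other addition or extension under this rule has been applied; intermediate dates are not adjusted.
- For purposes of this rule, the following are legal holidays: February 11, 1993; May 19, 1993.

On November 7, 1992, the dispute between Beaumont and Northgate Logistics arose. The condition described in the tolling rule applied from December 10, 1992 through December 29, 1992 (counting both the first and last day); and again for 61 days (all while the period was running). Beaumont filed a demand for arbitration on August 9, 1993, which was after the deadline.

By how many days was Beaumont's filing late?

25 days

Counting November 7, 1992 as day 1, day 170 is April 25, 1993.
From December 10, 1992 through December 29, 1992 inclusive is 20 days; tolling adds 20 days: April 25, 1993 + 20 days = May 15, 1993.
Tolling adds 61 days: May 15, 1993 + 61 days = July 15, 1993.
July 15, 1993 is a Thursday and not a legal holiday, so no extension applies.
The deadline is July 15, 1993; from July 15, 1993 to August 9, 1993 is 25 days.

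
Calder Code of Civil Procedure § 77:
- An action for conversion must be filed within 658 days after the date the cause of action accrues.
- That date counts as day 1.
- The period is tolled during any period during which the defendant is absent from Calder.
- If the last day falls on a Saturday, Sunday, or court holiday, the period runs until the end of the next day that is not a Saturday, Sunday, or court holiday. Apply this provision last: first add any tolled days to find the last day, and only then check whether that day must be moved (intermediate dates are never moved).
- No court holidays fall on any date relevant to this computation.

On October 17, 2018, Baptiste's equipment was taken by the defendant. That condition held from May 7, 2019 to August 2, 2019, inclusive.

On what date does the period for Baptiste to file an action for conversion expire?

Counting October 17, 2018 as day 1, day 658 is August 4, 2020.
From May 7, 2019 through August 2, 2019 inclusive is 88 days; tolling adds 88 days: August 4, 2020 + 88 days = October 31, 2020.
October 31, 2020 is Saturday; November 1, 2020 is Sunday. The next qualifying day is November 2, 2020.

November 2, 2020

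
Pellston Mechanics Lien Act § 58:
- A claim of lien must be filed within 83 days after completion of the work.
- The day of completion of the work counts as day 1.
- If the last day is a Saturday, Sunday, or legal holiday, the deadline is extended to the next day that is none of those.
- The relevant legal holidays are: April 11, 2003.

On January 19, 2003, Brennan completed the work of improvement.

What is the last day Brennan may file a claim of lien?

April 14, 2003

Counting January 19, 2003 as day 1, day 83 is April 11, 2003.
April 11, 2003 is a listed holiday; April 12, 2003 is Saturday; April 13, 2003 is Sunday. The next qualifying day is April 14, 2003.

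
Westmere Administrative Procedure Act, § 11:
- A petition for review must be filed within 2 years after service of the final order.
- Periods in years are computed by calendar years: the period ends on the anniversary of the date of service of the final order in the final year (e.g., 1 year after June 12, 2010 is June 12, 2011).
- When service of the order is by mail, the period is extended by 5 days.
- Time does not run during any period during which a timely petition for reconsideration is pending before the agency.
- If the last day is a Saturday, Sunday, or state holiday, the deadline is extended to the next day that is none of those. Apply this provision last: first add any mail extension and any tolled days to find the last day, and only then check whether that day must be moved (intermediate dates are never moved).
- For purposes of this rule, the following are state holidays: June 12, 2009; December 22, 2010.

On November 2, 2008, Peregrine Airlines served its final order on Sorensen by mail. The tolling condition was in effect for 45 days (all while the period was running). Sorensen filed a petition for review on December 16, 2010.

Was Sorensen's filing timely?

Yes

2 years after November 2, 2008 is November 2, 2010.
Service was by mail, adding 5 days: November 2, 2010 + 5 days = November 7, 2010.
Tolling adds 45 days: November 7, 2010 + 45 days = December 22, 2010.
December 22, 2010 is a listed holiday. The next qualifying day is December 23, 2010.
The deadline is December 23, 2010; the filing on December 16, 2010 is on or before that date.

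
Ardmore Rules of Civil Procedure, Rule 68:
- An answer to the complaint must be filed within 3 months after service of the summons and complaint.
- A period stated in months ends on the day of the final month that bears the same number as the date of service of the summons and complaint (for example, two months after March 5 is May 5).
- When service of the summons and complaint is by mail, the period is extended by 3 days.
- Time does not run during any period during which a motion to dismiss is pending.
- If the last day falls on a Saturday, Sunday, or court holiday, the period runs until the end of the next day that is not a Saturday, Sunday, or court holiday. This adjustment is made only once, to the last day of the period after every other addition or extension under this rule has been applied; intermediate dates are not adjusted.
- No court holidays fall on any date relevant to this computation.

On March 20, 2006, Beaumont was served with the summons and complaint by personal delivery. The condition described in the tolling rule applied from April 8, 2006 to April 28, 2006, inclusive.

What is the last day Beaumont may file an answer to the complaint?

3 months after March 20, 2006 is June 20, 2006.
Service was not by mail, so no mail extension applies.
From April 8, 2006 through April 28, 2006 inclusive is 21 days; tolling adds 21 days: June 20, 2006 + 21 days = July 11, 2006.
July 11, 2006 is a Tuesday and not a court holiday, so no extension applies.

July 11, 2006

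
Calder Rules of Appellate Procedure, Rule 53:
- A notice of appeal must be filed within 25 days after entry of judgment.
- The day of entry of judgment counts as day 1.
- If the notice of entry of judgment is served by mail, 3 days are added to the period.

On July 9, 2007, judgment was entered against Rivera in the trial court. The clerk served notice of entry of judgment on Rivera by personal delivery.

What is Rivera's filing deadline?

August 2, 2007

Counting July 9, 2007 as day 1, day 25 is August 2, 2007.
Service was not by mail, so no mail extension applies.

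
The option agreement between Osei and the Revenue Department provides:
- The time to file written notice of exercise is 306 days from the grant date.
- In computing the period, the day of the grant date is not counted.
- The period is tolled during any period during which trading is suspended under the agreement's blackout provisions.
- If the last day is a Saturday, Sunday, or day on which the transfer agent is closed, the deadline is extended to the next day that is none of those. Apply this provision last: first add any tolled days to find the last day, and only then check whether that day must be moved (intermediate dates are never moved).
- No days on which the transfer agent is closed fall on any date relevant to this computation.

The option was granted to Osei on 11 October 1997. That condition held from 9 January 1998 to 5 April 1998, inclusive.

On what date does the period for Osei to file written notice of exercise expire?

306 days after 11 October 1997 is August 13, 1998.
From January 9, 1998 through April 5, 1998 inclusive is 87 days; tolling adds 87 days: August 13, 1998 + 87 days = November 8, 1998.
November 8, 1998 is Sunday. The next qualifying day is November 9, 1998.

November 9, 1998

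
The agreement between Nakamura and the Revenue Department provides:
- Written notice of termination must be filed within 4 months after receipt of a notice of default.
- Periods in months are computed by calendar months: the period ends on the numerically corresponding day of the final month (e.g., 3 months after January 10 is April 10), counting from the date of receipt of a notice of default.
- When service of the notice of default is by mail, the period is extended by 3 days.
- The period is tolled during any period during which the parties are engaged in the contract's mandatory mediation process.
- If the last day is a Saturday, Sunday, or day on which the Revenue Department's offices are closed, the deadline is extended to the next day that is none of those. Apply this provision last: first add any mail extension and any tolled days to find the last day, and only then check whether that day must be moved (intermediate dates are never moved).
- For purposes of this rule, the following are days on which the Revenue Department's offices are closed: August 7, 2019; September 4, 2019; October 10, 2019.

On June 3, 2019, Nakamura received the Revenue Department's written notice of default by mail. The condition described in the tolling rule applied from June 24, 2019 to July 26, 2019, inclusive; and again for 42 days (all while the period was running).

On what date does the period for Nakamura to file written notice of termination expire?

4 months after June 3, 2019 is October 3, 2019.
Service was by mail, adding 3 days: October 3, 2019 + 3 days = October 6, 2019.
From June 24, 2019 through July 26, 2019 inclusive is 33 days; tolling adds 33 days: October 6, 2019 + 33 days = November 8, 2019.
Tolling adds 42 days: November 8, 2019 + 42 days = December 20, 2019.
December 20, 2019 is a Friday and not a day on which the Revenue Department's offices are closed, so no extension applies.

December 20, 2019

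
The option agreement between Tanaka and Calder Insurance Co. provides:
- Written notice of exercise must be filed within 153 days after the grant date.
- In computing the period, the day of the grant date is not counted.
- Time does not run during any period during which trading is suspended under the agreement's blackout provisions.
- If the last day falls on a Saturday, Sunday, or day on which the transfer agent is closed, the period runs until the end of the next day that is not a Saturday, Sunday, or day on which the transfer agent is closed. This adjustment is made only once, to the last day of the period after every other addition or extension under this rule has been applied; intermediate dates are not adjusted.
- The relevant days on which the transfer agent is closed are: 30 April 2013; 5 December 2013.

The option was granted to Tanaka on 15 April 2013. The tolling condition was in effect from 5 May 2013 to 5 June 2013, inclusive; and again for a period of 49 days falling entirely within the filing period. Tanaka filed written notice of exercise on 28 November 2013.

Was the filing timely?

153 days after 15 April 2013 is September 15, 2013.
From May 5, 2013 through June 5, 2013 inclusive is 32 days; tolling adds 32 days: September 15, 2013 + 32 days = October 17, 2013.
Tolling adds 49 days: October 17, 2013 + 49 days = December 5, 2013.
December 5, 2013 is a listed holiday. The next qualifying day is December 6, 2013.
The deadline is December 6, 2013; the filing on November 28, 2013 is on or before that date.

Yes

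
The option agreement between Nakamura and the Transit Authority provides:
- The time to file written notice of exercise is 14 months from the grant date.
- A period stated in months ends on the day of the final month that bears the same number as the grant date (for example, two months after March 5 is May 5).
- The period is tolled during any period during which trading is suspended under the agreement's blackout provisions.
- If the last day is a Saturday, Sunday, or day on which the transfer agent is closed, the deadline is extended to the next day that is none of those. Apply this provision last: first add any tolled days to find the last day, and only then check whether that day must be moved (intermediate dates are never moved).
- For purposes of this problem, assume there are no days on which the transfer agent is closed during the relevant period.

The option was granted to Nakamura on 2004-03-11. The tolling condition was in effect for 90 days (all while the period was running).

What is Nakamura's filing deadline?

August 9, 2005

14 months after 2004-03-11 is May 11, 2005.
Tolling adds 90 days: May 11, 2005 + 90 days = August 9, 2005.
August 9, 2005 is a Tuesday and not a day on which the transfer agent is closed, so no extension applies.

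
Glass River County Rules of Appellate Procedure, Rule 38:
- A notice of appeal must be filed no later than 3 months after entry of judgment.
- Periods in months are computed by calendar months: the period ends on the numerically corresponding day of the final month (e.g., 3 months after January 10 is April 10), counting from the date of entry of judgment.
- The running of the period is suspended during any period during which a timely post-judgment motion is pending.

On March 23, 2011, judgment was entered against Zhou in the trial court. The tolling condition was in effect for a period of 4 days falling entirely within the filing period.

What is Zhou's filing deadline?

June 27, 2011

3 months after March 23, 2011 is June 23, 2011.
Tolling adds 4 days: June 23, 2011 + 4 days = June 27, 2011.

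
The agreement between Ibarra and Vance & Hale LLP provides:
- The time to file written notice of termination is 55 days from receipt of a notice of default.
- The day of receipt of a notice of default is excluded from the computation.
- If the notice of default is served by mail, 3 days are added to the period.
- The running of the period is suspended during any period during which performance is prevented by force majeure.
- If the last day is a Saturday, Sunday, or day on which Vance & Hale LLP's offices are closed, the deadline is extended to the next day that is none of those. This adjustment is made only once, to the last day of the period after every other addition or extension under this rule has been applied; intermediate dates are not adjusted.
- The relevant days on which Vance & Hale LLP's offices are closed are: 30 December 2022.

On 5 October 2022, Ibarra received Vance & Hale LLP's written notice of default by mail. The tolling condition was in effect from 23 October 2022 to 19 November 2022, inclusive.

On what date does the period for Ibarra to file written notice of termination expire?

January 2, 2023

55 days after 5 October 2022 is November 29, 2022.
Service was by mail, adding 3 days: November 29, 2022 + 3 days = December 2, 2022.
From October 23, 2022 through November 19, 2022 inclusive is 28 days; tolling adds 28 days: December 2, 2022 + 28 days = December 30, 2022.
December 30, 2022 is a listed holiday; December 31, 2022 is Saturday; January 1, 2023 is Sunday. The next qualifying day is January 2, 2023.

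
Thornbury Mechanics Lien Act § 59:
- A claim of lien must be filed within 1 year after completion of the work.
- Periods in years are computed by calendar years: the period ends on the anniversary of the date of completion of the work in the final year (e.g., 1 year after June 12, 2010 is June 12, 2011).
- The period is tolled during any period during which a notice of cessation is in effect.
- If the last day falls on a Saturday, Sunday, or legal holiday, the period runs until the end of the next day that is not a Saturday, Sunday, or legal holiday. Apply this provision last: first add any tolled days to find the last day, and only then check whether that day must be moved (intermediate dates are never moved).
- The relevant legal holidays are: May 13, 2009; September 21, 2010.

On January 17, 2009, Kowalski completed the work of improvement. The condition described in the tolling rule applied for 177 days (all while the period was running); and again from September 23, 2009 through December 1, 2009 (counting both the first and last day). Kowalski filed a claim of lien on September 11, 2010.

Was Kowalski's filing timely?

1 year after January 17, 2009 is January 17, 2010.
Tolling adds 177 days: January 17, 2010 + 177 days = July 13, 2010.
From September 23, 2009 through December 1, 2009 inclusive is 70 days; tolling adds 70 days: July 13, 2010 + 70 days = September 21, 2010.
September 21, 2010 is a listed holiday. The next qualifying day is September 22, 2010.
The deadline is September 22, 2010; the filing on September 11, 2010 is on or before that date.

Yes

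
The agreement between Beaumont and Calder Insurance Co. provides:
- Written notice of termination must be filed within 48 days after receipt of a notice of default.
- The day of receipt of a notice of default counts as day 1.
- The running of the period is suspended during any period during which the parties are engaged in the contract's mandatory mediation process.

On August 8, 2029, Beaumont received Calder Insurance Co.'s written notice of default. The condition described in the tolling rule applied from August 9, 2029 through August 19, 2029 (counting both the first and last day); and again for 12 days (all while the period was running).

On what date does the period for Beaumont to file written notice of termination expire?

October 17, 2029

Counting August 8, 2029 as day 1, day 48 is September 24, 2029.
From August 9, 2029 through August 19, 2029 inclusive is 11 days; tolling adds 11 days: September 24, 2029 + 11 days = October 5, 2029.
Tolling adds 12 days: October 5, 2029 + 12 days = October 17, 2029.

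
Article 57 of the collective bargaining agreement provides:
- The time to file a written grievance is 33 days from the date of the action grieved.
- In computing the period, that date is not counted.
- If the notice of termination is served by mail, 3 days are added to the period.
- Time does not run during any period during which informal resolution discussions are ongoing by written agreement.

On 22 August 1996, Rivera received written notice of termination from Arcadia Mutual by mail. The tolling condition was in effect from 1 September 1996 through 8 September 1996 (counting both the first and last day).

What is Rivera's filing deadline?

33 days after 22 August 1996 is September 24, 1996.
Service was by mail, adding 3 days: September 24, 1996 + 3 days = September 27, 1996.
From September 1, 1996 through September 8, 1996 inclusive is 8 days; tolling adds 8 days: September 27, 1996 + 8 days = October 5, 1996.

October 5, 1996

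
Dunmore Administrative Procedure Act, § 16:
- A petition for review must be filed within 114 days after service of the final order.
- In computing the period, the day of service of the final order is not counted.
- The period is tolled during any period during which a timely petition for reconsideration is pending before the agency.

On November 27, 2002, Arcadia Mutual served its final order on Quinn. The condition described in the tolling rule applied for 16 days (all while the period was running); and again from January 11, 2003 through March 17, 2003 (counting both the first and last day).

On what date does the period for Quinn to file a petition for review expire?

114 days after November 27, 2002 is March 21, 2003.
Tolling adds 16 days: March 21, 2003 + 16 days = April 6, 2003.
From January 11, 2003 through March 17, 2003 inclusive is 66 days; tolling adds 66 days: April 6, 2003 + 66 days = June 11, 2003.

June 11, 2003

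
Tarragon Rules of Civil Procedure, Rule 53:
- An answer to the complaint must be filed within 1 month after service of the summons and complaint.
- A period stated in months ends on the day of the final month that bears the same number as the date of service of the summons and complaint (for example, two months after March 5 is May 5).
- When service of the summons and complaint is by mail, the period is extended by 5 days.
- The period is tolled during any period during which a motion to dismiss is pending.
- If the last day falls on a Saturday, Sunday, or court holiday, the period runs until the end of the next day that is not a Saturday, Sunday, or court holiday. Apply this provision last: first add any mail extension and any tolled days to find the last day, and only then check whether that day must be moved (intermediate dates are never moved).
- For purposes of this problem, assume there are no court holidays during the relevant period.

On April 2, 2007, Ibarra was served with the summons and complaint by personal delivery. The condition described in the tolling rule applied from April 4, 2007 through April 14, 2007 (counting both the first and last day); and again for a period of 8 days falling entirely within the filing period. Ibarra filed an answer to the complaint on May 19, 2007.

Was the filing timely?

1 month after April 2, 2007 is May 2, 2007.
Service was not by mail, so no mail extension applies.
From April 4, 2007 through April 14, 2007 inclusive is 11 days; tolling adds 11 days: May 2, 2007 + 11 days = May 13, 2007.
Tolling adds 8 days: May 13, 2007 + 8 days = May 21, 2007.
May 21, 2007 is a Monday and not a court holiday, so no extension applies.
The deadline is May 21, 2007; the filing on May 19, 2007 is on or before that date.

Yes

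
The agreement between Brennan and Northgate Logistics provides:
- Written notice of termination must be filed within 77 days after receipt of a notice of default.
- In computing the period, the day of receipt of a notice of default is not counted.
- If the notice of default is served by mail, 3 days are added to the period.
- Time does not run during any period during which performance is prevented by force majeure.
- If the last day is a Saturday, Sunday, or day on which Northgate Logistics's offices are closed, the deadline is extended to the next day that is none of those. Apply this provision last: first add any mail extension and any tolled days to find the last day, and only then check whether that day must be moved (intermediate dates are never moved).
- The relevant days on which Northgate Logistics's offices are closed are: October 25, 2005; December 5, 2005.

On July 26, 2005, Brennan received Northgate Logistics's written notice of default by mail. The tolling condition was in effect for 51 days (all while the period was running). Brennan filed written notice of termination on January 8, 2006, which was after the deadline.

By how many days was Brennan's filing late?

33 days

77 days after July 26, 2005 is October 11, 2005.
Service was by mail, adding 3 days: October 11, 2005 + 3 days = October 14, 2005.
Tolling adds 51 days: October 14, 2005 + 51 days = December 4, 2005.
December 4, 2005 is Sunday; December 5, 2005 is a listed holiday. The next qualifying day is December 6, 2005.
The deadline is December 6, 2005; from December 6, 2005 to January 8, 2006 is 33 days.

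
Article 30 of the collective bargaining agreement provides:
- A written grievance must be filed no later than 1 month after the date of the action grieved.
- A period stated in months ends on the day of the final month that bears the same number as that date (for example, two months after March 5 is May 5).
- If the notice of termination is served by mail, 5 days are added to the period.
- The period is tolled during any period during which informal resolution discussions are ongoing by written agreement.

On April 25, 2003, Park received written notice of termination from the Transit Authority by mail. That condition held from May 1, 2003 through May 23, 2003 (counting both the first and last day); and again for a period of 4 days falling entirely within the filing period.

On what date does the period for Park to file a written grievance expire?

1 month after April 25, 2003 is May 25, 2003.
Service was by mail, adding 5 days: May 25, 2003 + 5 days = May 30, 2003.
From May 1, 2003 through May 23, 2003 inclusive is 23 days; tolling adds 23 days: May 30, 2003 + 23 days = June 22, 2003.
Tolling adds 4 days: June 22, 2003 + 4 days = June 26, 2003.

June 26, 2003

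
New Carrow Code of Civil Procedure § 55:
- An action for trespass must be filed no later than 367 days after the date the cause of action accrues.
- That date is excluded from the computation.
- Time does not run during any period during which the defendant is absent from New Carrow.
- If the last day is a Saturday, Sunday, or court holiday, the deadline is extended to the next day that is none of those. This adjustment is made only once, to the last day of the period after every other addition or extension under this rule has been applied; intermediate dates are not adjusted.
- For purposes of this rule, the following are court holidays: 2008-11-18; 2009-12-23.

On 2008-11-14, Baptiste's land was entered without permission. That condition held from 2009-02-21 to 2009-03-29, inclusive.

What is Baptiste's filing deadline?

367 days after 2008-11-14 is November 16, 2009.
From February 21, 2009 through March 29, 2009 inclusive is 37 days; tolling adds 37 days: November 16, 2009 + 37 days = December 23, 2009.
December 23, 2009 is a listed holiday. The next qualifying day is December 24, 2009.

December 24, 2009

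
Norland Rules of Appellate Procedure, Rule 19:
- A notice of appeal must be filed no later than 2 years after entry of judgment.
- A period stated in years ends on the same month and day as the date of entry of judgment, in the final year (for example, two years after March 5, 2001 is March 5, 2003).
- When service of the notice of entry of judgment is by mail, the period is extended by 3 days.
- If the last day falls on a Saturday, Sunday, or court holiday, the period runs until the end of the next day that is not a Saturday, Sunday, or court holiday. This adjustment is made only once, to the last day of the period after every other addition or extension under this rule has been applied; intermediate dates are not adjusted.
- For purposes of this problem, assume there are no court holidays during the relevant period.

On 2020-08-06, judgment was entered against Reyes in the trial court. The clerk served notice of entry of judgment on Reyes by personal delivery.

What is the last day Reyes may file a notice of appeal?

2 years after 2020-08-06 is August 6, 2022.
Service was not by mail, so no mail extension applies.
August 6, 2022 is Saturday; August 7, 2022 is Sunday. The next qualifying day is August 8, 2022.

August 8, 2022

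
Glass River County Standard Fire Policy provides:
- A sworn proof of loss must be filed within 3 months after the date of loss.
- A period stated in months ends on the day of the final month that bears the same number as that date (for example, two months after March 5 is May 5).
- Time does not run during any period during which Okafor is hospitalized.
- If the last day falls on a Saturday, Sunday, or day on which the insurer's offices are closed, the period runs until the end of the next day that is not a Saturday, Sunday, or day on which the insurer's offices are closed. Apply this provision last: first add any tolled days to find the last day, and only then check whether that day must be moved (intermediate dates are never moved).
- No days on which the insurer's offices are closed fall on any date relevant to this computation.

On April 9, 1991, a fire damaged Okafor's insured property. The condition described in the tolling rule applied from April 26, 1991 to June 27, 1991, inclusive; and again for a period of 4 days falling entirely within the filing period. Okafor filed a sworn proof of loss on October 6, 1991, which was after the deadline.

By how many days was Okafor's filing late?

20 days

3 months after April 9, 1991 is July 9, 1991.
From April 26, 1991 through June 27, 1991 inclusive is 63 days; tolling adds 63 days: July 9, 1991 + 63 days = September 10, 1991.
Tolling adds 4 days: September 10, 1991 + 4 days = September 14, 1991.
September 14, 1991 is Saturday; September 15, 1991 is Sunday. The next qualifying day is September 16, 1991.
The deadline is September 16, 1991; from September 16, 1991 to October 6, 1991 is 20 days.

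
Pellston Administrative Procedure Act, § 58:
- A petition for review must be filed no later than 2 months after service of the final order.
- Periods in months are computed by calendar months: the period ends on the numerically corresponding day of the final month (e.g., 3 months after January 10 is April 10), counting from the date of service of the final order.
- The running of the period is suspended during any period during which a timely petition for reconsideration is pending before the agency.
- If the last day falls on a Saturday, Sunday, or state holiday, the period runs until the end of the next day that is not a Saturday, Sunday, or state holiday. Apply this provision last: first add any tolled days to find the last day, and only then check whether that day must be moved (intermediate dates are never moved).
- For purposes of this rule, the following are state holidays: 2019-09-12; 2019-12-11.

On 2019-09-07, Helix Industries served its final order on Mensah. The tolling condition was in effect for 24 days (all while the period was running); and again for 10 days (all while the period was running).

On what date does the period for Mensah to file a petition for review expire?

December 12, 2019

2 months after 2019-09-07 is November 7, 2019.
Tolling adds 24 days: November 7, 2019 + 24 days = December 1, 2019.
Tolling adds 10 days: December 1, 2019 + 10 days = December 11, 2019.
December 11, 2019 is a listed holiday. The next qualifying day is December 12, 2019.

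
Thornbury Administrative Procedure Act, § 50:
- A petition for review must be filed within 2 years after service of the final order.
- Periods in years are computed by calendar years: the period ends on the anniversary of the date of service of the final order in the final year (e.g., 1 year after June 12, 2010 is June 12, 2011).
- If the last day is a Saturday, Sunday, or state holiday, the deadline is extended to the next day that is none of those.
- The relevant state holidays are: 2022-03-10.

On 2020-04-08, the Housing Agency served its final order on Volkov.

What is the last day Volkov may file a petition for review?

2 years after 2020-04-08 is April 8, 2022.
April 8, 2022 is a Friday and not a state holiday, so no extension applies.

April 8, 2022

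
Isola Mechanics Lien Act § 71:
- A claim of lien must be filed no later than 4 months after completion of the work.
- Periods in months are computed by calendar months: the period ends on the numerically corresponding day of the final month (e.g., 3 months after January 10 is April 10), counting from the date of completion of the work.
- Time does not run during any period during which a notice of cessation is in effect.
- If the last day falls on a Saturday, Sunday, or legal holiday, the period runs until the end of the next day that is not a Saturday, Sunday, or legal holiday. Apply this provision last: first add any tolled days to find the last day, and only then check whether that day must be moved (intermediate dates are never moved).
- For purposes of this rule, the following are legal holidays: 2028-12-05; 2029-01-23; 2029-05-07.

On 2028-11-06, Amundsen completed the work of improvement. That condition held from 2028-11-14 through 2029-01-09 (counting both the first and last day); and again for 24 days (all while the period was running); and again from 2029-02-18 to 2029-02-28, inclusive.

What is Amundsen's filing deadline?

June 6, 2029

4 months after 2028-11-06 is March 6, 2029.
From November 14, 2028 through January 9, 2029 inclusive is 57 days; tolling adds 57 days: March 6, 2029 + 57 days = May 2, 2029.
Tolling adds 24 days: May 2, 2029 + 24 days = May 26, 2029.
From February 18, 2029 through February 28, 2029 inclusive is 11 days; tolling adds 11 days: May 26, 2029 + 11 days = June 6, 2029.
June 6, 2029 is a Wednesday and not a legal holiday, so no extension applies.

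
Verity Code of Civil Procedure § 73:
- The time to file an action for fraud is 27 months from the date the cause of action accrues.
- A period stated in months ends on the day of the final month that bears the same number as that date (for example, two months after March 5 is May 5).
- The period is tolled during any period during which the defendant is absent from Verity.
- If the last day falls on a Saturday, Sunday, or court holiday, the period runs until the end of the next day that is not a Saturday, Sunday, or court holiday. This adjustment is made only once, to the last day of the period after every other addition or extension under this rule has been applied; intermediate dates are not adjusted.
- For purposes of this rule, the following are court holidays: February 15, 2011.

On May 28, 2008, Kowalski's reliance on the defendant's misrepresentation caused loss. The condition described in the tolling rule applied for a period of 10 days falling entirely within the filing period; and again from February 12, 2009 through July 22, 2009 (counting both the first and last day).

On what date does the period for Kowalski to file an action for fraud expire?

February 16, 2011

27 months after May 28, 2008 is August 28, 2010.
Tolling adds 10 days: August 28, 2010 + 10 days = September 7, 2010.
From February 12, 2009 through July 22, 2009 inclusive is 161 days; tolling adds 161 days: September 7, 2010 + 161 days = February 15, 2011.
February 15, 2011 is a listed holiday. The next qualifying day is February 16, 2011.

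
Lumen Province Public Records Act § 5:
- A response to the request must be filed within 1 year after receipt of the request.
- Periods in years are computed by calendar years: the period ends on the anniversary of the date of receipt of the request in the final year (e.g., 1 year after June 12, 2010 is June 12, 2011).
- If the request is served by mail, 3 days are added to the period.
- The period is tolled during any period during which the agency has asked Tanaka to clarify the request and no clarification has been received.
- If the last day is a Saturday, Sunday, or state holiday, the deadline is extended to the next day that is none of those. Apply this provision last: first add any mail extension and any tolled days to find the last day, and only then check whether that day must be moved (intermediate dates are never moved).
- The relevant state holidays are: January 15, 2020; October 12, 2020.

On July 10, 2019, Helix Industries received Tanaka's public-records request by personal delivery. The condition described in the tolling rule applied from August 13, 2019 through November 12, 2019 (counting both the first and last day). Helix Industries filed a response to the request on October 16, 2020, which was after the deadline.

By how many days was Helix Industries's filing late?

1 year after July 10, 2019 is July 10, 2020.
Service was not by mail, so no mail extension applies.
From August 13, 2019 through November 12, 2019 inclusive is 92 days; tolling adds 92 days: July 10, 2020 + 92 days = October 10, 2020.
October 10, 2020 is Saturday; October 11, 2020 is Sunday; October 12, 2020 is a listed holiday. The next qualifying day is October 13, 2020.
The deadline is October 13, 2020; from October 13, 2020 to October 16, 2020 is 3 days.

3 days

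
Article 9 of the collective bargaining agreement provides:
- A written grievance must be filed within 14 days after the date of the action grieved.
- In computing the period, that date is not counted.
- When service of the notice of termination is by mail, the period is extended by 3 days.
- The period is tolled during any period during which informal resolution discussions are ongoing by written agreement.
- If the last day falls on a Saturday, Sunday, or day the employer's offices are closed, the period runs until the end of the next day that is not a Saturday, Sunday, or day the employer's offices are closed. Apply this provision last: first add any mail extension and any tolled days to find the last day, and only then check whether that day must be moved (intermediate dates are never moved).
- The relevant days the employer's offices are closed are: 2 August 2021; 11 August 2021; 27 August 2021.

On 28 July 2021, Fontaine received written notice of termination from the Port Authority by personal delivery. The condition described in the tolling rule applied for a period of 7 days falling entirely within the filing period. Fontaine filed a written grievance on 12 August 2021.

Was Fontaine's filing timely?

Yes

14 days after 28 July 2021 is August 11, 2021.
Service was not by mail, so no mail extension applies.
Tolling adds 7 days: August 11, 2021 + 7 days = August 18, 2021.
August 18, 2021 is a Wednesday and not a day the employer's offices are closed, so no extension applies.
The deadline is August 18, 2021; the filing on August 12, 2021 is on or before that date.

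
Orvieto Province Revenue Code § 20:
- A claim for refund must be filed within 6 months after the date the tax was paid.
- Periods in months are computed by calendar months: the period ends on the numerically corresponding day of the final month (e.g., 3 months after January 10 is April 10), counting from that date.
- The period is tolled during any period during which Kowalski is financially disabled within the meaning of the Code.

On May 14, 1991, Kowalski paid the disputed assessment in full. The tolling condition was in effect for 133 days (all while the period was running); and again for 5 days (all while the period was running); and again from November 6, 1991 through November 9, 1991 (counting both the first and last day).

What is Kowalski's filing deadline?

April 4, 1992

6 months after May 14, 1991 is November 14, 1991.
Tolling adds 133 days: November 14, 1991 + 133 days = March 26, 1992.
Tolling adds 5 days: March 26, 1992 + 5 days = March 31, 1992.
From November 6, 1991 through November 9, 1991 inclusive is 4 days; tolling adds 4 days: March 31, 1992 + 4 days = April 4, 1992.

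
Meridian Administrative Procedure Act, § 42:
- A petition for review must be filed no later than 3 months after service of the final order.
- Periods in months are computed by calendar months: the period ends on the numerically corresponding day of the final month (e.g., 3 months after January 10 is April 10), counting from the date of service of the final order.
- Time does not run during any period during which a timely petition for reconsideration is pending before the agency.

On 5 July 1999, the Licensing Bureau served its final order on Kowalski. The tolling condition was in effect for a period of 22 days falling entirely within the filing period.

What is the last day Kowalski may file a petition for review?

October 27, 1999

3 months after 5 July 1999 is October 5, 1999.
Tolling adds 22 days: October 5, 1999 + 22 days = October 27, 1999.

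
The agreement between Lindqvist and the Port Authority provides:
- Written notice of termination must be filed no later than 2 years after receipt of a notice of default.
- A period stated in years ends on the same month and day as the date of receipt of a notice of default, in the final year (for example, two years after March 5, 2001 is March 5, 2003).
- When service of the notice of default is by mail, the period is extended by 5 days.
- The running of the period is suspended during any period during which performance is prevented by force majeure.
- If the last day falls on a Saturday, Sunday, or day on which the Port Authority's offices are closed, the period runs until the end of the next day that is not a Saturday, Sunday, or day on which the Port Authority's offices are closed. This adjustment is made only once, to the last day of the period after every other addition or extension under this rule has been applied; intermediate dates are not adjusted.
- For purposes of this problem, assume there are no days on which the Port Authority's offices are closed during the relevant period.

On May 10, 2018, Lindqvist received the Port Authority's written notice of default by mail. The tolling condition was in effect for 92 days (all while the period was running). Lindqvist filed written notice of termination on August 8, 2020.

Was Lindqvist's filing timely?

2 years after May 10, 2018 is May 10, 2020.
Service was by mail, adding 5 days: May 10, 2020 + 5 days = May 15, 2020.
Tolling adds 92 days: May 15, 2020 + 92 days = August 15, 2020.
August 15, 2020 is Saturday; August 16, 2020 is Sunday. The next qualifying day is August 17, 2020.
The deadline is August 17, 2020; the filing on August 8, 2020 is on or before that date.

Yes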